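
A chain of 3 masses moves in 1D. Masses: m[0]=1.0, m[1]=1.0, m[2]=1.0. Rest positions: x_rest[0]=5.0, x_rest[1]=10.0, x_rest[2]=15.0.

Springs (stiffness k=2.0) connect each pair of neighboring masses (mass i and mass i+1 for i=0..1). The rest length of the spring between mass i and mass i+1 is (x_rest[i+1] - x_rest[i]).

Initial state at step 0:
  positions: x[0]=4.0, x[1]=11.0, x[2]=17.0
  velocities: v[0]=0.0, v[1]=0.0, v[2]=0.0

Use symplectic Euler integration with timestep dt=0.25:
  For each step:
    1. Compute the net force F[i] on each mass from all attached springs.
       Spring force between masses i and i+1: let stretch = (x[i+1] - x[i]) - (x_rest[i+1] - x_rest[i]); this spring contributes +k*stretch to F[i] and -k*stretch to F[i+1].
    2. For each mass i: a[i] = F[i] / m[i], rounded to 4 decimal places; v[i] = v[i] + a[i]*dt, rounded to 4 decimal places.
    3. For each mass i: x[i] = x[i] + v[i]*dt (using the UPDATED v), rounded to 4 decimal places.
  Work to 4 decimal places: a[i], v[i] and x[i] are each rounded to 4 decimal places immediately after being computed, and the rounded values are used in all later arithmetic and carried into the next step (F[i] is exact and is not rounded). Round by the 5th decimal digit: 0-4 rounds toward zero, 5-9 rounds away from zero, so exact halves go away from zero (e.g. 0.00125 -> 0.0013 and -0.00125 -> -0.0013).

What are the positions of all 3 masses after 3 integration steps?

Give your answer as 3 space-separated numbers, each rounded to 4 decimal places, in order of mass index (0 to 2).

Step 0: x=[4.0000 11.0000 17.0000] v=[0.0000 0.0000 0.0000]
Step 1: x=[4.2500 10.8750 16.8750] v=[1.0000 -0.5000 -0.5000]
Step 2: x=[4.7031 10.6719 16.6250] v=[1.8125 -0.8125 -1.0000]
Step 3: x=[5.2773 10.4668 16.2559] v=[2.2969 -0.8204 -1.4766]

Answer: 5.2773 10.4668 16.2559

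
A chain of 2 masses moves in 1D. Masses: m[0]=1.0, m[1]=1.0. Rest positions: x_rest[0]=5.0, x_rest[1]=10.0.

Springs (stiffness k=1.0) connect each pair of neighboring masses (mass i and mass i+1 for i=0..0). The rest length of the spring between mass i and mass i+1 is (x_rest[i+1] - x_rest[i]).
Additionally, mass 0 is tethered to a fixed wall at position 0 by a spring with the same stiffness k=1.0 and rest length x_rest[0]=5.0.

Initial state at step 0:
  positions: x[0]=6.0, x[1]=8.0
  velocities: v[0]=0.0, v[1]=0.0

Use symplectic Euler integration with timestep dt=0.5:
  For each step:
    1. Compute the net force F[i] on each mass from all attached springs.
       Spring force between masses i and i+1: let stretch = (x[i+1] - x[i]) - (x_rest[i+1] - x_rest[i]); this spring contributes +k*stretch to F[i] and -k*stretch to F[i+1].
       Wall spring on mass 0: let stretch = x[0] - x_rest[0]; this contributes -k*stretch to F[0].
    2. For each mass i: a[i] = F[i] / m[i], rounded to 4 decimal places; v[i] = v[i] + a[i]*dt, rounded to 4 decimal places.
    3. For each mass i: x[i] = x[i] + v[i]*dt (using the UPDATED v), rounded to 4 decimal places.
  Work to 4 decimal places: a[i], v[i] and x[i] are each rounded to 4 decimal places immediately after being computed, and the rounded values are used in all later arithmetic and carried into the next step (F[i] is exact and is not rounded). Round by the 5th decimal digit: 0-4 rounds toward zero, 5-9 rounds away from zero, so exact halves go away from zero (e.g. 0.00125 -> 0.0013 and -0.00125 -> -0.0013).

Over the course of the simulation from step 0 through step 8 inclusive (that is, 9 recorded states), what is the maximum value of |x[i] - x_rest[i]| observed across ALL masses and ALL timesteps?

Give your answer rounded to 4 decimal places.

Step 0: x=[6.0000 8.0000] v=[0.0000 0.0000]
Step 1: x=[5.0000 8.7500] v=[-2.0000 1.5000]
Step 2: x=[3.6875 9.8125] v=[-2.6250 2.1250]
Step 3: x=[2.9844 10.5938] v=[-1.4063 1.5625]
Step 4: x=[3.4375 10.7227] v=[0.9062 0.2578]
Step 5: x=[4.8526 10.2803] v=[2.8301 -0.8848]
Step 6: x=[6.4115 9.7310] v=[3.1177 -1.0987]
Step 7: x=[7.1974 9.6018] v=[1.5717 -0.2585]
Step 8: x=[6.7850 10.1215] v=[-0.8248 1.0393]
Max displacement = 2.1974

Answer: 2.1974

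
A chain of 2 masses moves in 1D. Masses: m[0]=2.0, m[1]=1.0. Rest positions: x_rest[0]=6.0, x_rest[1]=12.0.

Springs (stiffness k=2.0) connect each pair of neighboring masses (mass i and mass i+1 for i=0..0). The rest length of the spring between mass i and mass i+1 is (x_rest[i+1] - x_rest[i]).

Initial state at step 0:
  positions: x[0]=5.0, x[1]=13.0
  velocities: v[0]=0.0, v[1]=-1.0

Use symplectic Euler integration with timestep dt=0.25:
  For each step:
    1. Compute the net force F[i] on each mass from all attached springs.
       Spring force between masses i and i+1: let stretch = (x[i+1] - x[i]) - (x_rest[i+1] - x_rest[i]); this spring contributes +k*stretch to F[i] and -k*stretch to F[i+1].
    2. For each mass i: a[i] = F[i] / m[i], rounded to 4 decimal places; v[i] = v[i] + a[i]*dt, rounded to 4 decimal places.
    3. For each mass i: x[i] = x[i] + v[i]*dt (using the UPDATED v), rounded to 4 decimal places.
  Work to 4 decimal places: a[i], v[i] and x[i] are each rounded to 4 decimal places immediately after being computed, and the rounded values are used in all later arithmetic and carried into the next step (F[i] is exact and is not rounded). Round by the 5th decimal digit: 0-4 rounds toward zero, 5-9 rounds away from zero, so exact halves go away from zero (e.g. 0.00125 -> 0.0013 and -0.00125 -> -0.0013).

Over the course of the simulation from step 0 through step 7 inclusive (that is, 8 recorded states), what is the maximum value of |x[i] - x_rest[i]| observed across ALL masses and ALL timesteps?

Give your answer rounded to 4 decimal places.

Answer: 2.3330

Derivation:
Step 0: x=[5.0000 13.0000] v=[0.0000 -1.0000]
Step 1: x=[5.1250 12.5000] v=[0.5000 -2.0000]
Step 2: x=[5.3360 11.8281] v=[0.8438 -2.6875]
Step 3: x=[5.5777 11.0947] v=[0.9668 -2.9336]
Step 4: x=[5.7892 10.4217] v=[0.8461 -2.6921]
Step 5: x=[5.9153 9.9196] v=[0.5042 -2.0084]
Step 6: x=[5.9166 9.6670] v=[0.0053 -1.0106]
Step 7: x=[5.7773 9.6956] v=[-0.5571 0.1142]
Max displacement = 2.3330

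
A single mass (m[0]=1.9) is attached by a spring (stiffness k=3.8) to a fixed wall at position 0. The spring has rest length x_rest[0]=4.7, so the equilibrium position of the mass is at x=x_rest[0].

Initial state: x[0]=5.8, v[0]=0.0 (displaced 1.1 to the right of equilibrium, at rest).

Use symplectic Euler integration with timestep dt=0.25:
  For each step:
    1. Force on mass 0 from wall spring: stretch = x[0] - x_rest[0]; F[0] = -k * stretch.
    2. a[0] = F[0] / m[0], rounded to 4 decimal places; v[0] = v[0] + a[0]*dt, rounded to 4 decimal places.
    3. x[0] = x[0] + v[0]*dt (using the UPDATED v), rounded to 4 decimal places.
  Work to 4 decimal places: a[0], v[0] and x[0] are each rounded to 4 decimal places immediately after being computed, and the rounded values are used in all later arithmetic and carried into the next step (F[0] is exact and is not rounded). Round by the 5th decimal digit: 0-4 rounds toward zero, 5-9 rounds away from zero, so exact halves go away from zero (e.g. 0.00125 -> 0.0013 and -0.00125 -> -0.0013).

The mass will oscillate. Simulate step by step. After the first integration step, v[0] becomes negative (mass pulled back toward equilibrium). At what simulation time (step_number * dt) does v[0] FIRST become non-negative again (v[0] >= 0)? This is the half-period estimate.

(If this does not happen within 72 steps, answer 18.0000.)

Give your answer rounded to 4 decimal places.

Answer: 2.2500

Derivation:
Step 0: x=[5.8000] v=[0.0000]
Step 1: x=[5.6625] v=[-0.5500]
Step 2: x=[5.4047] v=[-1.0313]
Step 3: x=[5.0588] v=[-1.3837]
Step 4: x=[4.6680] v=[-1.5631]
Step 5: x=[4.2812] v=[-1.5471]
Step 6: x=[3.9468] v=[-1.3377]
Step 7: x=[3.7065] v=[-0.9611]
Step 8: x=[3.5904] v=[-0.4644]
Step 9: x=[3.6130] v=[0.0904]
First v>=0 after going negative at step 9, time=2.2500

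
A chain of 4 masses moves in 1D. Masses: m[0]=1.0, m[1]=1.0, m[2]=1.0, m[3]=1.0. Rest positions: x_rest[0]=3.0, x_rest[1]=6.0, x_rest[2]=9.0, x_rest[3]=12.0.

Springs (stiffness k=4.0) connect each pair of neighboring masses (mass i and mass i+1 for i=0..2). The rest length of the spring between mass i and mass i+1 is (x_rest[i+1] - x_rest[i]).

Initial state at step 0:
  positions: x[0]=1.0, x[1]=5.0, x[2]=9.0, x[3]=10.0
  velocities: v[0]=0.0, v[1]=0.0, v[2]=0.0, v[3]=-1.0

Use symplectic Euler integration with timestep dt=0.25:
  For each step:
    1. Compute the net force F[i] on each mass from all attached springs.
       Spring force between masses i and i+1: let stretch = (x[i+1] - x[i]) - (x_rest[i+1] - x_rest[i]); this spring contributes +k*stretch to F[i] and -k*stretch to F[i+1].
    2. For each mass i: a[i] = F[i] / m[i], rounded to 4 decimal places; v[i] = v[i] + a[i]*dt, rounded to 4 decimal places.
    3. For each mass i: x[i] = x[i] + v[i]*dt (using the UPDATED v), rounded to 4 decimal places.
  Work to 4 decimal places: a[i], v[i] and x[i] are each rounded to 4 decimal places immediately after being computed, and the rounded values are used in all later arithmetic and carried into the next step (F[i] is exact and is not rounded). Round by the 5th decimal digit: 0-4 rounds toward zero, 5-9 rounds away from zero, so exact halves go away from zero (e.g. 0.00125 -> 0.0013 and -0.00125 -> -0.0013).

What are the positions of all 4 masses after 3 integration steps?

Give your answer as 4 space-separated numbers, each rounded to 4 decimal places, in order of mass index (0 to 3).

Step 0: x=[1.0000 5.0000 9.0000 10.0000] v=[0.0000 0.0000 0.0000 -1.0000]
Step 1: x=[1.2500 5.0000 8.2500 10.2500] v=[1.0000 0.0000 -3.0000 1.0000]
Step 2: x=[1.6875 4.8750 7.1875 10.7500] v=[1.7500 -0.5000 -4.2500 2.0000]
Step 3: x=[2.1719 4.5313 6.4375 11.1094] v=[1.9375 -1.3750 -3.0000 1.4375]

Answer: 2.1719 4.5313 6.4375 11.1094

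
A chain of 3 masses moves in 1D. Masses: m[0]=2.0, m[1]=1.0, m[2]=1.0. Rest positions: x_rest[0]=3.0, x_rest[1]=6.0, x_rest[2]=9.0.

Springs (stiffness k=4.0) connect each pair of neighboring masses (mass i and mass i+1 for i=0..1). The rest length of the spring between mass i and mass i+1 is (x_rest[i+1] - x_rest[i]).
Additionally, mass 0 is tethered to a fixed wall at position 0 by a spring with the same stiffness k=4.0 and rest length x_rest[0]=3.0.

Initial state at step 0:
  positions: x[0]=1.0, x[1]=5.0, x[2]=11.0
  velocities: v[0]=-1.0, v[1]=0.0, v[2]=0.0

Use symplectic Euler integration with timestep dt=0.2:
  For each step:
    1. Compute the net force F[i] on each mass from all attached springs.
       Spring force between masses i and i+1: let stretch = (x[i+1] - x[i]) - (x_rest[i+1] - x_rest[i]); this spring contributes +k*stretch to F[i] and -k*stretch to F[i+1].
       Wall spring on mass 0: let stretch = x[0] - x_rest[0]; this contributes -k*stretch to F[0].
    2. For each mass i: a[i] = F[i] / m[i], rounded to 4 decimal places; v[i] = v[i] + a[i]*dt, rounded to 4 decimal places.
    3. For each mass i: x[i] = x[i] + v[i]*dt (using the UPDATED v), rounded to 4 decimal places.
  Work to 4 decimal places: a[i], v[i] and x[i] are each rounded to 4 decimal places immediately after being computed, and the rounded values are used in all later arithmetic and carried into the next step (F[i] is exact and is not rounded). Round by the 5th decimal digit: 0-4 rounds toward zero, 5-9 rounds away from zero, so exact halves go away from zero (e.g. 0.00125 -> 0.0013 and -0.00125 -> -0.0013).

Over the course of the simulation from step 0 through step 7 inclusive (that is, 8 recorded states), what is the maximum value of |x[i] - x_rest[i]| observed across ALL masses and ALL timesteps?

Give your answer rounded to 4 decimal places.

Answer: 2.3074

Derivation:
Step 0: x=[1.0000 5.0000 11.0000] v=[-1.0000 0.0000 0.0000]
Step 1: x=[1.0400 5.3200 10.5200] v=[0.2000 1.6000 -2.4000]
Step 2: x=[1.3392 5.7872 9.6880] v=[1.4960 2.3360 -4.1600]
Step 3: x=[1.8871 6.1668 8.7119] v=[2.7395 1.8982 -4.8806]
Step 4: x=[2.6264 6.2689 7.8086] v=[3.6965 0.5105 -4.5167]
Step 5: x=[3.4470 6.0346 7.1389] v=[4.1029 -1.1717 -3.3485]
Step 6: x=[4.1988 5.5629 6.7725] v=[3.7591 -2.3583 -1.8319]
Step 7: x=[4.7238 5.0665 6.6926] v=[2.6252 -2.4819 -0.3996]
Max displacement = 2.3074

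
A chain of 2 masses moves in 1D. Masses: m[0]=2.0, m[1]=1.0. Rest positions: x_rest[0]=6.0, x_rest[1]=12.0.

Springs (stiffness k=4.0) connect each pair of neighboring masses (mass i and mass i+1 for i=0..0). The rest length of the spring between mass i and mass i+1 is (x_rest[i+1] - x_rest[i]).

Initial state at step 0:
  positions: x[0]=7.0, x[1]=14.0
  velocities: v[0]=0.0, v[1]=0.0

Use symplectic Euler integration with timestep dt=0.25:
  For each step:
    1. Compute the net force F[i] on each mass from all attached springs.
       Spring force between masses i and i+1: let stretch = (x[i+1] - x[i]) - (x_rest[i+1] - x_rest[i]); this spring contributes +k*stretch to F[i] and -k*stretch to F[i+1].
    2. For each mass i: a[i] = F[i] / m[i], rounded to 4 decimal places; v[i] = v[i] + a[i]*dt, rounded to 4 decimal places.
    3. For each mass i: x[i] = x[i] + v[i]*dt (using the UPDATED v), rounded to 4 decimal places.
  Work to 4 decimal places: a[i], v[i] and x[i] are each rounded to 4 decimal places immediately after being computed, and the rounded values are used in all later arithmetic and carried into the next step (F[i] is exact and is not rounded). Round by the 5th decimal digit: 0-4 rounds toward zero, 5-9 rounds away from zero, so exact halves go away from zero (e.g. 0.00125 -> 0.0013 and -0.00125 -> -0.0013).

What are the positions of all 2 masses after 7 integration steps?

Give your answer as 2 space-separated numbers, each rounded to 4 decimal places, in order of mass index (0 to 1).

Step 0: x=[7.0000 14.0000] v=[0.0000 0.0000]
Step 1: x=[7.1250 13.7500] v=[0.5000 -1.0000]
Step 2: x=[7.3281 13.3438] v=[0.8125 -1.6250]
Step 3: x=[7.5332 12.9336] v=[0.8204 -1.6407]
Step 4: x=[7.6634 12.6733] v=[0.5206 -1.0411]
Step 5: x=[7.6698 12.6606] v=[0.0256 -0.0510]
Step 6: x=[7.5501 12.9002] v=[-0.4790 0.9582]
Step 7: x=[7.3491 13.3022] v=[-0.8040 1.6081]

Answer: 7.3491 13.3022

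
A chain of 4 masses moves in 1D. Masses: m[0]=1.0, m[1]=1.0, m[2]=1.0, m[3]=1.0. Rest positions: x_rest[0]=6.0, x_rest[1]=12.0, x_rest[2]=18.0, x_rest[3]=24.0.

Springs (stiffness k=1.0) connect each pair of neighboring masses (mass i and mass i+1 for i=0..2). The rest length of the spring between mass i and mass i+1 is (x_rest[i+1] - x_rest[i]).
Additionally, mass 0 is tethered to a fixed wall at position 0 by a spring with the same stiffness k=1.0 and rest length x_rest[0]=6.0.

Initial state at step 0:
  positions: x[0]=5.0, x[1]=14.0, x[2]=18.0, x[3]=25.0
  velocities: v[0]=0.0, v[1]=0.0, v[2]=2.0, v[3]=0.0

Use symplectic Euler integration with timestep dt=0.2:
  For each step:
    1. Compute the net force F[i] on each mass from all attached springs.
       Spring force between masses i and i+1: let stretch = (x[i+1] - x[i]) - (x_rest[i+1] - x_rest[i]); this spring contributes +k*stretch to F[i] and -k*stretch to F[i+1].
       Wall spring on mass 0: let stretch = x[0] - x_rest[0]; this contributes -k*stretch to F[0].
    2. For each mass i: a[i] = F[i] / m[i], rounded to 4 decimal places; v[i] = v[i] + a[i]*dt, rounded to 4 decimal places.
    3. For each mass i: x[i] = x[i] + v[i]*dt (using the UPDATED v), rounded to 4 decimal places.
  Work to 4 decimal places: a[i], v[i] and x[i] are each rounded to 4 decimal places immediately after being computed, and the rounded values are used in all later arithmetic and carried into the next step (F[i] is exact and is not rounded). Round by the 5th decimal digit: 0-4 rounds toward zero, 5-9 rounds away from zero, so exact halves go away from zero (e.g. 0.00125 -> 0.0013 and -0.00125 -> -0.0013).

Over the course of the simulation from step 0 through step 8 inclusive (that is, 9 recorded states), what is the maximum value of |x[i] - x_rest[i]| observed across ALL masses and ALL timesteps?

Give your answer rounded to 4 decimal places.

Step 0: x=[5.0000 14.0000 18.0000 25.0000] v=[0.0000 0.0000 2.0000 0.0000]
Step 1: x=[5.1600 13.8000 18.5200 24.9600] v=[0.8000 -1.0000 2.6000 -0.2000]
Step 2: x=[5.4592 13.4432 19.1088 24.9024] v=[1.4960 -1.7840 2.9440 -0.2880]
Step 3: x=[5.8594 12.9937 19.7027 24.8531] v=[2.0010 -2.2477 2.9696 -0.2467]
Step 4: x=[6.3106 12.5271 20.2343 24.8377] v=[2.2560 -2.3328 2.6579 -0.0768]
Step 5: x=[6.7580 12.1202 20.6417 24.8782] v=[2.2372 -2.0347 2.0371 0.2025]
Step 6: x=[7.1496 11.8396 20.8777 24.9892] v=[1.9580 -1.4028 1.1801 0.5552]
Step 7: x=[7.4428 11.7330 20.9167 25.1758] v=[1.4661 -0.5332 0.1948 0.9329]
Step 8: x=[7.6099 11.8221 20.7587 25.4320] v=[0.8356 0.4455 -0.7901 1.2811]
Max displacement = 2.9167

Answer: 2.9167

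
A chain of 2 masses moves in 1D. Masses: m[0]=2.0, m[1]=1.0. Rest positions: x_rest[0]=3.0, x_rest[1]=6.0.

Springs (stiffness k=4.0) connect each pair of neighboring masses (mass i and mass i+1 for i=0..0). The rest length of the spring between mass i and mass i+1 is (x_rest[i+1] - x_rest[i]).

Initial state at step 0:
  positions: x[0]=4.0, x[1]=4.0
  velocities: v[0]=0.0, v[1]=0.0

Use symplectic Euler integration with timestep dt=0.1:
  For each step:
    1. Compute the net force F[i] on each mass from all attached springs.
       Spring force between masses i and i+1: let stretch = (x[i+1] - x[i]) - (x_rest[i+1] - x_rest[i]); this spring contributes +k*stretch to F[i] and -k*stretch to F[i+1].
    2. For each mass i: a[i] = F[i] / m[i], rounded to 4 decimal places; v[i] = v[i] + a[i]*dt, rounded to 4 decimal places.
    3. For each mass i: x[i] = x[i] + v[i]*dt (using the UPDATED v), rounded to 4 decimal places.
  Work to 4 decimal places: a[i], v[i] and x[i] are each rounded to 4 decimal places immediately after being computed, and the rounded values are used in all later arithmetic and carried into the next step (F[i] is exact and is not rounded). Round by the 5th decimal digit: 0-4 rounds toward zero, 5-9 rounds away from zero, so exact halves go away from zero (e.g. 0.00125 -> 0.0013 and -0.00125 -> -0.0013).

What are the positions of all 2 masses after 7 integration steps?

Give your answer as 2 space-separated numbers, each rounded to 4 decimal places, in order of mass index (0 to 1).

Answer: 2.7304 6.5394

Derivation:
Step 0: x=[4.0000 4.0000] v=[0.0000 0.0000]
Step 1: x=[3.9400 4.1200] v=[-0.6000 1.2000]
Step 2: x=[3.8236 4.3528] v=[-1.1640 2.3280]
Step 3: x=[3.6578 4.6844] v=[-1.6582 3.3163]
Step 4: x=[3.4525 5.0950] v=[-2.0529 4.1057]
Step 5: x=[3.2201 5.5599] v=[-2.3244 4.6487]
Step 6: x=[2.9745 6.0512] v=[-2.4564 4.9128]
Step 7: x=[2.7304 6.5394] v=[-2.4411 4.8821]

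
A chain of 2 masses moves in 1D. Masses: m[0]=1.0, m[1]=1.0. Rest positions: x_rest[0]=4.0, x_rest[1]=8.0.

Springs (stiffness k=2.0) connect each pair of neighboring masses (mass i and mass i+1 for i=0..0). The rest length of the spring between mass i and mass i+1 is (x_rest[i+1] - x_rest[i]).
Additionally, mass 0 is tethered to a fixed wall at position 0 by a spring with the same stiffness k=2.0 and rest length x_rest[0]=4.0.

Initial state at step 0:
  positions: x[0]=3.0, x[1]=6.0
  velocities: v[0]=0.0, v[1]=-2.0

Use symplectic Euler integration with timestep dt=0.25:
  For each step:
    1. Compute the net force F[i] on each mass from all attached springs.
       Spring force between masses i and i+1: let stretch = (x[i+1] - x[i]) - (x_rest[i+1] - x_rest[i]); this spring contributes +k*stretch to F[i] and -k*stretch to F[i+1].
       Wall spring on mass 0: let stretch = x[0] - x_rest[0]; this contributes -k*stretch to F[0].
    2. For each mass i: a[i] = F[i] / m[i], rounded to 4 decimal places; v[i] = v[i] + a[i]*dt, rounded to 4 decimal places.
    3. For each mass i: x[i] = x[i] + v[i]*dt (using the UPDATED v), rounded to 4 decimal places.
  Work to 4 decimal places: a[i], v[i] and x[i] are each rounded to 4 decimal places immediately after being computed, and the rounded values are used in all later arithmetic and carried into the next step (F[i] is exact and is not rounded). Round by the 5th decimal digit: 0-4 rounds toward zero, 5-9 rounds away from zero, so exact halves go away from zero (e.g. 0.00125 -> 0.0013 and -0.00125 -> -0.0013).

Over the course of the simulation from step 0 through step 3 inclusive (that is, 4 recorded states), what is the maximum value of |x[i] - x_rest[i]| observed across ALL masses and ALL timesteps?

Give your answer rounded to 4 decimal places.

Step 0: x=[3.0000 6.0000] v=[0.0000 -2.0000]
Step 1: x=[3.0000 5.6250] v=[0.0000 -1.5000]
Step 2: x=[2.9531 5.4219] v=[-0.1875 -0.8125]
Step 3: x=[2.8457 5.4102] v=[-0.4297 -0.0469]
Max displacement = 2.5898

Answer: 2.5898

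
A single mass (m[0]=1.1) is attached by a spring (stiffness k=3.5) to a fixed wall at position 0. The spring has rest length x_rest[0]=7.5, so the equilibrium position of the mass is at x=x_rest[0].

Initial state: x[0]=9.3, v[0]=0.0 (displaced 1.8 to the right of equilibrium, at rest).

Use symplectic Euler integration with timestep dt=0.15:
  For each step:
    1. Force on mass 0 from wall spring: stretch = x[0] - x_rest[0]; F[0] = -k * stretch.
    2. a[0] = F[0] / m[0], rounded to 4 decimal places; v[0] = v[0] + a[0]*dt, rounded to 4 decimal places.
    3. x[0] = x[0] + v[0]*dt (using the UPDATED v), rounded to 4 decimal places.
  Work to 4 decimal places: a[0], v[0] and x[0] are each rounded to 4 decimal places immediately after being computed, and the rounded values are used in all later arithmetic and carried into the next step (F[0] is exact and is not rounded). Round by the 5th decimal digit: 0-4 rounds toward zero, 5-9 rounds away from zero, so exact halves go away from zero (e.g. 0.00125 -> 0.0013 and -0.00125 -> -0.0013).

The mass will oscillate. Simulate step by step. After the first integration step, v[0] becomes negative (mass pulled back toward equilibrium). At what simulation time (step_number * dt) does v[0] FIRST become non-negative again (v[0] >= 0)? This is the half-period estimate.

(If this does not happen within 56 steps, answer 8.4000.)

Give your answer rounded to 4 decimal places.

Step 0: x=[9.3000] v=[0.0000]
Step 1: x=[9.1711] v=[-0.8591]
Step 2: x=[8.9226] v=[-1.6567]
Step 3: x=[8.5722] v=[-2.3357]
Step 4: x=[8.1451] v=[-2.8474]
Step 5: x=[7.6718] v=[-3.1553]
Step 6: x=[7.1862] v=[-3.2373]
Step 7: x=[6.7231] v=[-3.0875]
Step 8: x=[6.3156] v=[-2.7167]
Step 9: x=[5.9929] v=[-2.1514]
Step 10: x=[5.7781] v=[-1.4321]
Step 11: x=[5.6866] v=[-0.6103]
Step 12: x=[5.7249] v=[0.2552]
First v>=0 after going negative at step 12, time=1.8000

Answer: 1.8000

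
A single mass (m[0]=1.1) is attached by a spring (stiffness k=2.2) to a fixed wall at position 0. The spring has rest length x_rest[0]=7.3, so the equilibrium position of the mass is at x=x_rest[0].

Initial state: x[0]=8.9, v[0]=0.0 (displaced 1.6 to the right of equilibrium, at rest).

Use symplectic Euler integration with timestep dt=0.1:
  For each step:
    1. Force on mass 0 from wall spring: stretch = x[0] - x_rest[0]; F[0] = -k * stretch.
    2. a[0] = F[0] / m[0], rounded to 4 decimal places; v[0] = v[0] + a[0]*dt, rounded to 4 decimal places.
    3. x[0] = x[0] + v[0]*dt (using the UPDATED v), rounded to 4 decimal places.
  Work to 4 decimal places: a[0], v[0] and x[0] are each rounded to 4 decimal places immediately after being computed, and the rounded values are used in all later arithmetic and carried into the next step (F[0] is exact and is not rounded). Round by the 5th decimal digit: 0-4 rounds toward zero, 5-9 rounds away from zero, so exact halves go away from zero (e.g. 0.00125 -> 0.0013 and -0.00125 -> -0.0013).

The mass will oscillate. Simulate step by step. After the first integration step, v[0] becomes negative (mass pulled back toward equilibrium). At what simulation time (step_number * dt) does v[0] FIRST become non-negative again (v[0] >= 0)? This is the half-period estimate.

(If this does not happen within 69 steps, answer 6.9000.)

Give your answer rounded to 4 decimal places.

Step 0: x=[8.9000] v=[0.0000]
Step 1: x=[8.8680] v=[-0.3200]
Step 2: x=[8.8046] v=[-0.6336]
Step 3: x=[8.7112] v=[-0.9345]
Step 4: x=[8.5895] v=[-1.2167]
Step 5: x=[8.4420] v=[-1.4746]
Step 6: x=[8.2717] v=[-1.7030]
Step 7: x=[8.0820] v=[-1.8973]
Step 8: x=[7.8766] v=[-2.0537]
Step 9: x=[7.6597] v=[-2.1690]
Step 10: x=[7.4356] v=[-2.2409]
Step 11: x=[7.2088] v=[-2.2680]
Step 12: x=[6.9838] v=[-2.2498]
Step 13: x=[6.7651] v=[-2.1866]
Step 14: x=[6.5571] v=[-2.0796]
Step 15: x=[6.3640] v=[-1.9310]
Step 16: x=[6.1896] v=[-1.7438]
Step 17: x=[6.0374] v=[-1.5217]
Step 18: x=[5.9105] v=[-1.2692]
Step 19: x=[5.8114] v=[-0.9913]
Step 20: x=[5.7420] v=[-0.6936]
Step 21: x=[5.7038] v=[-0.3820]
Step 22: x=[5.6975] v=[-0.0628]
Step 23: x=[5.7233] v=[0.2577]
First v>=0 after going negative at step 23, time=2.3000

Answer: 2.3000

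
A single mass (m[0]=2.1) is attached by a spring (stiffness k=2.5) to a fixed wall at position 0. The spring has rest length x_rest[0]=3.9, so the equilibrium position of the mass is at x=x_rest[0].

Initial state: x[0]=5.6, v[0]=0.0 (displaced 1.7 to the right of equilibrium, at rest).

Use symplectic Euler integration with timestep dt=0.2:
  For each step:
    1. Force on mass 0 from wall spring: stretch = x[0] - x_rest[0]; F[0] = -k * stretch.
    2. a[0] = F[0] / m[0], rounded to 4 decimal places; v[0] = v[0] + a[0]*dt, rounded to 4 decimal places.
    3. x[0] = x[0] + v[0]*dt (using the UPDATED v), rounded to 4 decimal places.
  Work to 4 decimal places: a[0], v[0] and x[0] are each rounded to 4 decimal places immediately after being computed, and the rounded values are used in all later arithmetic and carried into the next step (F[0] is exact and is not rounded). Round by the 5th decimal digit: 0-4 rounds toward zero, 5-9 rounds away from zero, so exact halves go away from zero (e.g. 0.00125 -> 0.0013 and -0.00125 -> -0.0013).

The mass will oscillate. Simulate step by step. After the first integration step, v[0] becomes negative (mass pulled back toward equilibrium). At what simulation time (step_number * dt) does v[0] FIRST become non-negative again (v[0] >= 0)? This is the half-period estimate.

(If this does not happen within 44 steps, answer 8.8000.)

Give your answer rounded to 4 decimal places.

Answer: 3.0000

Derivation:
Step 0: x=[5.6000] v=[0.0000]
Step 1: x=[5.5190] v=[-0.4048]
Step 2: x=[5.3609] v=[-0.7903]
Step 3: x=[5.1333] v=[-1.1381]
Step 4: x=[4.8470] v=[-1.4317]
Step 5: x=[4.5156] v=[-1.6572]
Step 6: x=[4.1548] v=[-1.8038]
Step 7: x=[3.7819] v=[-1.8645]
Step 8: x=[3.4146] v=[-1.8364]
Step 9: x=[3.0704] v=[-1.7208]
Step 10: x=[2.7657] v=[-1.5233]
Step 11: x=[2.5151] v=[-1.2532]
Step 12: x=[2.3304] v=[-0.9235]
Step 13: x=[2.2204] v=[-0.5498]
Step 14: x=[2.1904] v=[-0.1499]
Step 15: x=[2.2418] v=[0.2571]
First v>=0 after going negative at step 15, time=3.0000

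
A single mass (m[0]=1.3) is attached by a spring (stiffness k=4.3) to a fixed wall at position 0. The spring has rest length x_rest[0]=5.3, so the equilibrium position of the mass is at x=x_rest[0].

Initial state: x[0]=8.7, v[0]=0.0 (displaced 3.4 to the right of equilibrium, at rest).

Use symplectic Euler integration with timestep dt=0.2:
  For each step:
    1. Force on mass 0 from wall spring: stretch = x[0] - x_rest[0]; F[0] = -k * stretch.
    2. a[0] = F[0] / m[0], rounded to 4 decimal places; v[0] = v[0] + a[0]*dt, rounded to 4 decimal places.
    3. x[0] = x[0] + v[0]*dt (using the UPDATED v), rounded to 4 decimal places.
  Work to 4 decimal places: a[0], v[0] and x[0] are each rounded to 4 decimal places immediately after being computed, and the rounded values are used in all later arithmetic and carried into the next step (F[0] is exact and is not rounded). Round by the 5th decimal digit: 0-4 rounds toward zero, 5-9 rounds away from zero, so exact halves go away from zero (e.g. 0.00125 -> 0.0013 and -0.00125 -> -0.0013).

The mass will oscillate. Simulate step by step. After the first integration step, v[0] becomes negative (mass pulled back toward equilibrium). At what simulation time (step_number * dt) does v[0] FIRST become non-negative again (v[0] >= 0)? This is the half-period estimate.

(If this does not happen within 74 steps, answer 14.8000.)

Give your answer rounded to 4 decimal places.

Step 0: x=[8.7000] v=[0.0000]
Step 1: x=[8.2502] v=[-2.2492]
Step 2: x=[7.4100] v=[-4.2009]
Step 3: x=[6.2907] v=[-5.5967]
Step 4: x=[5.0403] v=[-6.2521]
Step 5: x=[3.8242] v=[-6.0803]
Step 6: x=[2.8034] v=[-5.1040]
Step 7: x=[2.1129] v=[-3.4524]
Step 8: x=[1.8441] v=[-1.3440]
Step 9: x=[2.0325] v=[0.9422]
First v>=0 after going negative at step 9, time=1.8000

Answer: 1.8000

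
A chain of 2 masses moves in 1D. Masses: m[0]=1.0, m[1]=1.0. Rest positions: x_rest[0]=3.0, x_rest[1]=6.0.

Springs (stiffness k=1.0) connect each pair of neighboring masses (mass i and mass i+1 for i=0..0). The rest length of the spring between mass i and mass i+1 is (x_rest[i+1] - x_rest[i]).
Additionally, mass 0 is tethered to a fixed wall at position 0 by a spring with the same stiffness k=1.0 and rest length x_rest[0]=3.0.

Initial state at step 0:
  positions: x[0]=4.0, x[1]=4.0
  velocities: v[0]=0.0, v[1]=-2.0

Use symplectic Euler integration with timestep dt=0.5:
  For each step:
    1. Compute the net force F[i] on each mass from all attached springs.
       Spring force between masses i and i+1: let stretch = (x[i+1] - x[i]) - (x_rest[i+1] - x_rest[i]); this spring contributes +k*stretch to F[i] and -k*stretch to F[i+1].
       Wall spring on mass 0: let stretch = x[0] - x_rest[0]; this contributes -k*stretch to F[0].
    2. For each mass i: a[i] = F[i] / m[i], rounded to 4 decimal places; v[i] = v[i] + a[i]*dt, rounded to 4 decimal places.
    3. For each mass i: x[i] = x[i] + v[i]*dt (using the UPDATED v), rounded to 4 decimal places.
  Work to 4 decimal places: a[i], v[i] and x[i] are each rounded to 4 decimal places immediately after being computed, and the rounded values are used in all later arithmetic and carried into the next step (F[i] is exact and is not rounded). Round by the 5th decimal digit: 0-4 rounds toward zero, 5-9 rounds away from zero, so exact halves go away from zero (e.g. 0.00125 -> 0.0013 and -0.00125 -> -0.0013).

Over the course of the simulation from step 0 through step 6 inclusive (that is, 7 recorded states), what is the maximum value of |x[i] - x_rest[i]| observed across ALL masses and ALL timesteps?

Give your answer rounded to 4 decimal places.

Answer: 3.0625

Derivation:
Step 0: x=[4.0000 4.0000] v=[0.0000 -2.0000]
Step 1: x=[3.0000 3.7500] v=[-2.0000 -0.5000]
Step 2: x=[1.4375 4.0625] v=[-3.1250 0.6250]
Step 3: x=[0.1719 4.4688] v=[-2.5313 0.8125]
Step 4: x=[-0.0625 4.5509] v=[-0.4688 0.1641]
Step 5: x=[0.8721 4.2296] v=[1.8692 -0.6426]
Step 6: x=[2.4281 3.8189] v=[3.1119 -0.8214]
Max displacement = 3.0625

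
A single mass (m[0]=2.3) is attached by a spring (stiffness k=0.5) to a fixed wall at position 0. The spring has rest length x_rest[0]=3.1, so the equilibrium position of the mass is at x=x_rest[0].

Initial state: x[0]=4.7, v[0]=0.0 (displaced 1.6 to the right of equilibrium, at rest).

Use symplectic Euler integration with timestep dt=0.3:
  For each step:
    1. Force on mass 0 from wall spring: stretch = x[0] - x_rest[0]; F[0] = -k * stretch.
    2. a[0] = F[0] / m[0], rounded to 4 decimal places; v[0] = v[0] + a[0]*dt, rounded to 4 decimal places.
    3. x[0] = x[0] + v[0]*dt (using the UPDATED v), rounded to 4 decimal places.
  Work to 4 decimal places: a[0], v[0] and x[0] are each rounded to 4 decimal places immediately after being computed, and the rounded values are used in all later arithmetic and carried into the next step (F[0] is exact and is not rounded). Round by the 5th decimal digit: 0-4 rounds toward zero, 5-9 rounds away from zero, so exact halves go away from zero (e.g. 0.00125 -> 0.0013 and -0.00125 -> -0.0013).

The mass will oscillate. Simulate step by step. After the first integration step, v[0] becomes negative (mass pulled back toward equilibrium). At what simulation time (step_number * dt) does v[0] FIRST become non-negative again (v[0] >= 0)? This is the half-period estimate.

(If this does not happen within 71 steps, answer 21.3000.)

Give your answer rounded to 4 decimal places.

Answer: 6.9000

Derivation:
Step 0: x=[4.7000] v=[0.0000]
Step 1: x=[4.6687] v=[-0.1043]
Step 2: x=[4.6067] v=[-0.2066]
Step 3: x=[4.5152] v=[-0.3049]
Step 4: x=[4.3960] v=[-0.3972]
Step 5: x=[4.2515] v=[-0.4817]
Step 6: x=[4.0845] v=[-0.5568]
Step 7: x=[3.8982] v=[-0.6210]
Step 8: x=[3.6963] v=[-0.6731]
Step 9: x=[3.4827] v=[-0.7120]
Step 10: x=[3.2616] v=[-0.7370]
Step 11: x=[3.0374] v=[-0.7475]
Step 12: x=[2.8144] v=[-0.7434]
Step 13: x=[2.5970] v=[-0.7248]
Step 14: x=[2.3894] v=[-0.6920]
Step 15: x=[2.1957] v=[-0.6457]
Step 16: x=[2.0197] v=[-0.5867]
Step 17: x=[1.8648] v=[-0.5163]
Step 18: x=[1.7341] v=[-0.4358]
Step 19: x=[1.6301] v=[-0.3467]
Step 20: x=[1.5548] v=[-0.2509]
Step 21: x=[1.5098] v=[-0.1501]
Step 22: x=[1.4959] v=[-0.0464]
Step 23: x=[1.5134] v=[0.0582]
First v>=0 after going negative at step 23, time=6.9000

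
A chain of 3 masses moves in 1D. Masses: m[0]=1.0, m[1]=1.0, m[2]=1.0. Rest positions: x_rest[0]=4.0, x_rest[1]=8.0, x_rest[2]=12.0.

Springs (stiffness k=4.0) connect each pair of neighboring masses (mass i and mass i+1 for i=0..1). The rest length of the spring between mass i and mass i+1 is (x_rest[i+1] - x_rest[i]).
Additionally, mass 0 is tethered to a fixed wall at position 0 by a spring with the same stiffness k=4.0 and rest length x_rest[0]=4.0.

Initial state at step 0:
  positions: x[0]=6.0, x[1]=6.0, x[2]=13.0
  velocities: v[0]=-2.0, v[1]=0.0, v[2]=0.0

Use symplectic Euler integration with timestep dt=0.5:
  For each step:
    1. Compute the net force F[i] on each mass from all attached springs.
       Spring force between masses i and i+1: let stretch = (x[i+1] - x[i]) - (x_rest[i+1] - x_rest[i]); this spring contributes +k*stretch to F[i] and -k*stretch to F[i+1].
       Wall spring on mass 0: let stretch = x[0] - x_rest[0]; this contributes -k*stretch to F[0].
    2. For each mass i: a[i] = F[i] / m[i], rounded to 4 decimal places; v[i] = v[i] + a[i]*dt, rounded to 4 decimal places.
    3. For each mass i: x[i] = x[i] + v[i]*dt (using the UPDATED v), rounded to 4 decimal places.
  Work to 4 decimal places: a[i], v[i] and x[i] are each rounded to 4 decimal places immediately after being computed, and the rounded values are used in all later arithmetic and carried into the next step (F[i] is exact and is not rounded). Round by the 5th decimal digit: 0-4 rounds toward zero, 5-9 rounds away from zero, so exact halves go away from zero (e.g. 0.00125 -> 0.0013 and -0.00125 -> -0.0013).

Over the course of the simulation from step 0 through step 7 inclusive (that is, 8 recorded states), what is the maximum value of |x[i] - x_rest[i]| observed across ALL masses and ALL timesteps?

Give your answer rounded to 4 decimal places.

Answer: 6.0000

Derivation:
Step 0: x=[6.0000 6.0000 13.0000] v=[-2.0000 0.0000 0.0000]
Step 1: x=[-1.0000 13.0000 10.0000] v=[-14.0000 14.0000 -6.0000]
Step 2: x=[7.0000 3.0000 14.0000] v=[16.0000 -20.0000 8.0000]
Step 3: x=[4.0000 8.0000 11.0000] v=[-6.0000 10.0000 -6.0000]
Step 4: x=[1.0000 12.0000 9.0000] v=[-6.0000 8.0000 -4.0000]
Step 5: x=[8.0000 2.0000 14.0000] v=[14.0000 -20.0000 10.0000]
Step 6: x=[1.0000 10.0000 11.0000] v=[-14.0000 16.0000 -6.0000]
Step 7: x=[2.0000 10.0000 11.0000] v=[2.0000 0.0000 0.0000]
Max displacement = 6.0000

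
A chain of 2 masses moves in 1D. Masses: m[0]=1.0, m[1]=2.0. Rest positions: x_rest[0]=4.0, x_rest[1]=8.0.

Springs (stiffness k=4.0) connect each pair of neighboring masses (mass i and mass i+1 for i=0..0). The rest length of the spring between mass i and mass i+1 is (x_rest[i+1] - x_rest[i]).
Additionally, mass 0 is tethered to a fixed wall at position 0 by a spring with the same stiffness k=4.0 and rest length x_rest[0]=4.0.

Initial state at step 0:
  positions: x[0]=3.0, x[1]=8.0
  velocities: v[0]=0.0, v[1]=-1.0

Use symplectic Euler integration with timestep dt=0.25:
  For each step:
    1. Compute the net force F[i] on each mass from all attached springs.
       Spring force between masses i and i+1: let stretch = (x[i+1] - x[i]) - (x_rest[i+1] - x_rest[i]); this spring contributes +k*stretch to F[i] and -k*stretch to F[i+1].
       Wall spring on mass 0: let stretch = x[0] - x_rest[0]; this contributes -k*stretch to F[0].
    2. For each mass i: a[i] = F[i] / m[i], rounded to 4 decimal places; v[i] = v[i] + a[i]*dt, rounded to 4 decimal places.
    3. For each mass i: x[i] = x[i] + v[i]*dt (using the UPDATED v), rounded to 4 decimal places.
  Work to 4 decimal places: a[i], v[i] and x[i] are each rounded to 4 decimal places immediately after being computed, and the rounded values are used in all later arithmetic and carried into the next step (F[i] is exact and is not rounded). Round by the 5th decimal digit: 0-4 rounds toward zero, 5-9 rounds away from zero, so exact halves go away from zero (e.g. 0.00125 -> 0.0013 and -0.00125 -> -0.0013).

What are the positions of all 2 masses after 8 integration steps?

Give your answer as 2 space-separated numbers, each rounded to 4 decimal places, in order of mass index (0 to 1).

Step 0: x=[3.0000 8.0000] v=[0.0000 -1.0000]
Step 1: x=[3.5000 7.6250] v=[2.0000 -1.5000]
Step 2: x=[4.1563 7.2344] v=[2.6250 -1.5625]
Step 3: x=[4.5430 6.9590] v=[1.5468 -1.1016]
Step 4: x=[4.3980 6.8816] v=[-0.5802 -0.3096]
Step 5: x=[3.7744 6.9938] v=[-2.4946 0.4486]
Step 6: x=[3.0120 7.2035] v=[-3.0496 0.8389]
Step 7: x=[2.5445 7.3893] v=[-1.8701 0.7432]
Step 8: x=[2.6521 7.4695] v=[0.4302 0.3208]

Answer: 2.6521 7.4695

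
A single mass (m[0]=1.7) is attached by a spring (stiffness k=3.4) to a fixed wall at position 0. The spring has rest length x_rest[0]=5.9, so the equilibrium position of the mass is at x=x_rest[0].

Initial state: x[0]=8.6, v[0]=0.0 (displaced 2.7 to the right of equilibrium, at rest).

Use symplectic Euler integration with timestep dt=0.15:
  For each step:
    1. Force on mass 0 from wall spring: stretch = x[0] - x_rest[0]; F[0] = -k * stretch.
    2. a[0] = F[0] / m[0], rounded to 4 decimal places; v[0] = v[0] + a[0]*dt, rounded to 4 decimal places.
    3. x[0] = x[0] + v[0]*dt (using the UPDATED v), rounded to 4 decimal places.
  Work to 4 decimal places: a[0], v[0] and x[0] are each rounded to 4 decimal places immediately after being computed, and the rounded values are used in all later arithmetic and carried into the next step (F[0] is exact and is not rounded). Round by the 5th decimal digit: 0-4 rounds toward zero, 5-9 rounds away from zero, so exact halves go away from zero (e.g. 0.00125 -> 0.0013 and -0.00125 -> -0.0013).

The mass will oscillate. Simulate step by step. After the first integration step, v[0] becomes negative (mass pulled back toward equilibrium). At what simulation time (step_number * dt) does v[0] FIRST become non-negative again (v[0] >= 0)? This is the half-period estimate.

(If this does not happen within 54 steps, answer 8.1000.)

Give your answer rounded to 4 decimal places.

Answer: 2.2500

Derivation:
Step 0: x=[8.6000] v=[0.0000]
Step 1: x=[8.4785] v=[-0.8100]
Step 2: x=[8.2410] v=[-1.5836]
Step 3: x=[7.8981] v=[-2.2859]
Step 4: x=[7.4653] v=[-2.8853]
Step 5: x=[6.9621] v=[-3.3549]
Step 6: x=[6.4111] v=[-3.6735]
Step 7: x=[5.8371] v=[-3.8268]
Step 8: x=[5.2659] v=[-3.8079]
Step 9: x=[4.7232] v=[-3.6177]
Step 10: x=[4.2335] v=[-3.2647]
Step 11: x=[3.8188] v=[-2.7648]
Step 12: x=[3.4977] v=[-2.1404]
Step 13: x=[3.2847] v=[-1.4197]
Step 14: x=[3.1894] v=[-0.6351]
Step 15: x=[3.2161] v=[0.1781]
First v>=0 after going negative at step 15, time=2.2500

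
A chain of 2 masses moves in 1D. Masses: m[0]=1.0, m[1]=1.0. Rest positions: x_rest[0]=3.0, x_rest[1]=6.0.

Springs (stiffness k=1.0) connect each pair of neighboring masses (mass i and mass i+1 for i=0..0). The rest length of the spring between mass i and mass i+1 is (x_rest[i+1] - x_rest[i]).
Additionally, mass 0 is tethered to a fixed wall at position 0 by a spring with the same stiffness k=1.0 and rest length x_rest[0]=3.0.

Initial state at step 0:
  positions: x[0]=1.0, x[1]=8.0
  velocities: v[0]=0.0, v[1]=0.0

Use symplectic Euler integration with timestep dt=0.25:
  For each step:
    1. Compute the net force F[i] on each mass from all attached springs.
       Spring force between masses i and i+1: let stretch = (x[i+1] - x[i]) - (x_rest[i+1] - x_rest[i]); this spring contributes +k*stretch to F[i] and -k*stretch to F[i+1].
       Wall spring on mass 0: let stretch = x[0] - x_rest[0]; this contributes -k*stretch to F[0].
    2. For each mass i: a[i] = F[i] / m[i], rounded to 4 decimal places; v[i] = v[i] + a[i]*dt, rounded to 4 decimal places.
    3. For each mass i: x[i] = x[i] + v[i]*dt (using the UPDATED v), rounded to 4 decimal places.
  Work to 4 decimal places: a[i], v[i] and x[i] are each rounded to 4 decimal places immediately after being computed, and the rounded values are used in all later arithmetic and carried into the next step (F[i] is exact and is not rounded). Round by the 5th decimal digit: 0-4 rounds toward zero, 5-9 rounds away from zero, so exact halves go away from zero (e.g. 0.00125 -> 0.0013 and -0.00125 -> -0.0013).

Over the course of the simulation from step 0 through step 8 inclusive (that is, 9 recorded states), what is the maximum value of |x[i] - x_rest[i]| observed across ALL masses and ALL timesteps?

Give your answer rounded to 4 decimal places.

Step 0: x=[1.0000 8.0000] v=[0.0000 0.0000]
Step 1: x=[1.3750 7.7500] v=[1.5000 -1.0000]
Step 2: x=[2.0625 7.2891] v=[2.7500 -1.8438]
Step 3: x=[2.9478 6.6890] v=[3.5410 -2.4005]
Step 4: x=[3.8827 6.0426] v=[3.7394 -2.5858]
Step 5: x=[4.7099 5.4487] v=[3.3087 -2.3758]
Step 6: x=[5.2889 4.9961] v=[2.3159 -1.8105]
Step 7: x=[5.5190 4.7493] v=[0.9205 -0.9873]
Step 8: x=[5.3561 4.7381] v=[-0.6517 -0.0449]
Max displacement = 2.5190

Answer: 2.5190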